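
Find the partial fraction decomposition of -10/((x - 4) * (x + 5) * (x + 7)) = -5/(11*(x + 7)) + 5/(9*(x + 5)) - 10/(99*(x - 4))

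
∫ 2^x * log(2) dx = 2^x + C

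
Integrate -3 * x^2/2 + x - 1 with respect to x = -x^3/2 + x^2/2 - x + C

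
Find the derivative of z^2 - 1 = 2*z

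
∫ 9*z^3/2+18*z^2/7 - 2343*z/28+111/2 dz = 9*z^4/8 + 6*z^3/7 - 2343*z^2/56 + 111*z/2 + C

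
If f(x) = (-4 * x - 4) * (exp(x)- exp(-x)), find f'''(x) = (-4*x*exp(2*x) - 4*x - 16*exp(2*x) + 8)*exp(-x)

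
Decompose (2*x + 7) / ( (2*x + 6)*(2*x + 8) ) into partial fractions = 1/(4*(x + 4)) + 1/(4*(x + 3))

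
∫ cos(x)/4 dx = sin(x)/4 + C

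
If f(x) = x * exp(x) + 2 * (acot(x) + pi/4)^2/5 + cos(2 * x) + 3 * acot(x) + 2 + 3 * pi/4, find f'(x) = (5*x^3*exp(x) + 5*x^2*exp(x) - 10*x^2*sin(2*x) + 5*x*exp(x) + 5*exp(x) - 10*sin(2*x) - 4*acot(x) - 15 - pi)/(5*x^2 + 5)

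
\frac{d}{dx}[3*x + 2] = 3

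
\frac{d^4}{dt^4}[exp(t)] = exp(t)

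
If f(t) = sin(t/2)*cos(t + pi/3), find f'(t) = -cos(t/2 + pi/3)/4 + 3*cos(3*t/2 + pi/3)/4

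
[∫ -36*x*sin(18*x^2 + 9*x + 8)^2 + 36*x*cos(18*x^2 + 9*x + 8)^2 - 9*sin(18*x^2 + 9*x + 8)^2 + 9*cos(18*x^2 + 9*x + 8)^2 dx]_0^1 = -sin(16)/2 + sin(70)/2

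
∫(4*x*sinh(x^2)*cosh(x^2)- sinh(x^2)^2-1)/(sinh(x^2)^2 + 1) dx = -x + 2*log(cosh(x^2)) + C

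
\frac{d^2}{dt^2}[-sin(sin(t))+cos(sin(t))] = sqrt(2)*(sin(t)*sin(sin(t) + pi/4) - cos(t)^2*cos(sin(t) + pi/4))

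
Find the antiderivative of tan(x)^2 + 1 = tan(x) + C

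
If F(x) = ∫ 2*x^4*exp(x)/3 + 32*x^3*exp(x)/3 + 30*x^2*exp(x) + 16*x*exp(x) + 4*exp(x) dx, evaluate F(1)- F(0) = 56*E/3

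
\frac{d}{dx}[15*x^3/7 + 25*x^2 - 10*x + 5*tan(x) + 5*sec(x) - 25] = 45*x^2/7 + 50*x + 5*tan(x)^2 + 5*tan(x)*sec(x) - 5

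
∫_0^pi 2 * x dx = pi^2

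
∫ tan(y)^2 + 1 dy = tan(y) + C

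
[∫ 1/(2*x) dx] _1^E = 1/2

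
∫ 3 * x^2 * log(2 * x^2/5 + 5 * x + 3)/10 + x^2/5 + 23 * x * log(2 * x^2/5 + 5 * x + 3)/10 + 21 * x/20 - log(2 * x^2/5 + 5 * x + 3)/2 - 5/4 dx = (x - 1)*(2*x^2 + 25*x + 15)*log(2*x^2/5 + 5*x + 3)/20 + C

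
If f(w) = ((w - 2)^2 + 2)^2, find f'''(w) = 24*w - 48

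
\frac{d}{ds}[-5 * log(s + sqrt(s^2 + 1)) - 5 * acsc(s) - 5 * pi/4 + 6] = (-5*s^3*sqrt(1 - 1/s^2) - 5*s^2*sqrt(1 - 1/s^2)*sqrt(s^2 + 1) + 5*s^2 + 5*s*sqrt(s^2 + 1) + 5)/(s^4*sqrt(1 - 1/s^2) + s^3*sqrt(1 - 1/s^2)*sqrt(s^2 + 1) + s^2*sqrt(1 - 1/s^2))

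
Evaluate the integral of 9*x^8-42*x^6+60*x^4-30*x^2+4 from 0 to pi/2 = -pi^3/4 + (-pi + pi^3/8)^3 + 2*pi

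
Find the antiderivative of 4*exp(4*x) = exp(4*x) + C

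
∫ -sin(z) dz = cos(z) + C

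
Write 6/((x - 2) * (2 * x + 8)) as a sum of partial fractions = -1/(2*(x + 4)) + 1/(2*(x - 2))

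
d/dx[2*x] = 2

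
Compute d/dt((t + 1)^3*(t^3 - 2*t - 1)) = 6*t^5 + 15*t^4 + 4*t^3 - 18*t^2 - 18*t - 5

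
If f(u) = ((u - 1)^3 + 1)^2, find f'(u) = 6*u^5 - 30*u^4 + 60*u^3 - 54*u^2 + 18*u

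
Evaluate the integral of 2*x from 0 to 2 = 4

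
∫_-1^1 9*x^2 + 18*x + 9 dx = 24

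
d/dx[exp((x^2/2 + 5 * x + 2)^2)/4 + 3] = x^3*exp(x^4/4 + 5*x^3 + 27*x^2 + 20*x + 4)/4 + 15*x^2*exp(x^4/4 + 5*x^3 + 27*x^2 + 20*x + 4)/4 + 27*x*exp(x^4/4 + 5*x^3 + 27*x^2 + 20*x + 4)/2 + 5*exp(x^4/4 + 5*x^3 + 27*x^2 + 20*x + 4)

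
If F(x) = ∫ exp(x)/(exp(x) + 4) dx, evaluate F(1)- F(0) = -log(5/2) + log(E/2 + 2)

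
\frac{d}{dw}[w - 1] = 1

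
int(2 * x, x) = x^2 + C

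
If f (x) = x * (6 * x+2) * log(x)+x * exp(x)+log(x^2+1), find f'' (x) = (x^6*exp(x) + 2*x^5*exp(x) + 12*x^5*log(x) + 18*x^5 + 2*x^4*exp(x) + 2*x^4 + 4*x^3*exp(x) + 24*x^3*log(x) + 34*x^3 + x^2*exp(x) + 4*x^2 + 2*x*exp(x) + 12*x*log(x) + 20*x + 2)/(x^5 + 2*x^3 + x)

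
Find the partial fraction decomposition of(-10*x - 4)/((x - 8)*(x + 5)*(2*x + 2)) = 23/(52*(x + 5)) - 1/(12*(x + 1)) - 14/(39*(x - 8))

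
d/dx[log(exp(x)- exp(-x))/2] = (exp(2*x) + 1)/(2*exp(2*x) - 2)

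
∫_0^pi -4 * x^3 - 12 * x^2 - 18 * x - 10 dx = -(1 + pi)^4 - 3*(1 + pi)^2 + 4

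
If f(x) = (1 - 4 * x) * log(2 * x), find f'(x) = (-4*x*log(x) - 4*x - 4*x*log(2) + 1)/x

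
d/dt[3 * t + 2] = 3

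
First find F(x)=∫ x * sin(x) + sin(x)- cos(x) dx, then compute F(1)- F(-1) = -2*cos(1)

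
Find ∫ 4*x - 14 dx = 2*x^2 - 14*x + C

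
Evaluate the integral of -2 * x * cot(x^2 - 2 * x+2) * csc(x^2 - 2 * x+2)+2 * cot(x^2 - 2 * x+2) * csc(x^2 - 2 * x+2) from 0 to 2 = 0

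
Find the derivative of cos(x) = -sin(x)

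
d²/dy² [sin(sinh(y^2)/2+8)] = -y^2*sin(sinh(y^2)/2 + 8)*cosh(y^2)^2 + 2*y^2*cos(sinh(y^2)/2 + 8)*sinh(y^2) + cos(sinh(y^2)/2 + 8)*cosh(y^2)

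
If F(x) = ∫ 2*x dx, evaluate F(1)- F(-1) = 0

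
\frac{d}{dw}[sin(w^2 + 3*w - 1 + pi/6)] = (2*w + 3)*cos(w^2 + 3*w - 1 + pi/6)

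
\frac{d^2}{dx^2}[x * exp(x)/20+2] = x*exp(x)/20 + exp(x)/10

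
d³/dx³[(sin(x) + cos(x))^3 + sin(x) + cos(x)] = -sqrt(2)*(27*sin(3*x + pi/4) + 5*cos(x + pi/4))/2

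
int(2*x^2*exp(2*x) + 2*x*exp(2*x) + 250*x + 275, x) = x*(x*exp(2*x) + 125*x + 275) + C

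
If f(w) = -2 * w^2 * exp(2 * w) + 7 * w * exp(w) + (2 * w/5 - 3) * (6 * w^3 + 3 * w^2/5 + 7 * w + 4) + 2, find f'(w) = 48*w^3/5 - 4*w^2*exp(2*w) - 1332*w^2/25 - 4*w*exp(2*w) + 7*w*exp(w) + 2*w + 7*exp(w) - 97/5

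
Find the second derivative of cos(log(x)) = -sqrt(2)*cos(log(x) + pi/4)/x^2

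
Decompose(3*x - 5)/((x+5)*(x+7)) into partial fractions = 13/(x + 7) - 10/(x + 5)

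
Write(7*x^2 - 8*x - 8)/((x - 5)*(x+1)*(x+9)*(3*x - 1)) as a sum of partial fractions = 267/(1568*(3*x - 1)) - 631/(3136*(x + 9)) + 7/(192*(x + 1)) + 127/(1176*(x - 5))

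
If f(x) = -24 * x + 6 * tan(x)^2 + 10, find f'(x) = 12*sin(x)/cos(x)^3 - 24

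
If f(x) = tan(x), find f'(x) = cos(x)^(-2)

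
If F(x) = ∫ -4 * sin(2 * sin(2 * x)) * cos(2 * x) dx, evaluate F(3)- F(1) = -cos(2*sin(2)) + cos(2*sin(6))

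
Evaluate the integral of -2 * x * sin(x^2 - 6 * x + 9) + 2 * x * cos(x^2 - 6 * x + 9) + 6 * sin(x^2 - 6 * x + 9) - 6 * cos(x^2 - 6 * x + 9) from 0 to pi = sqrt(2)*(-sin(pi/4 + 9) + sin(pi/4 + 9 + pi^2))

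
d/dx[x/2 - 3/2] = 1/2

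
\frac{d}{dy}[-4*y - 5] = -4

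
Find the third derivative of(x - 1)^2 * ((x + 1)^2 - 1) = 24*x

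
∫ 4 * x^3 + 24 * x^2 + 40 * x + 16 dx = x^4 + 8*x^3 + 20*x^2 + 16*x + C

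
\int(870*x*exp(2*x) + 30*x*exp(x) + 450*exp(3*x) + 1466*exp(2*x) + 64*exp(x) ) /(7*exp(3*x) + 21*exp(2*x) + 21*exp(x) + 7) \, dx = (15*x + 17)*(15*exp(x) + 1)/(7*(cosh(x) + 1)) + C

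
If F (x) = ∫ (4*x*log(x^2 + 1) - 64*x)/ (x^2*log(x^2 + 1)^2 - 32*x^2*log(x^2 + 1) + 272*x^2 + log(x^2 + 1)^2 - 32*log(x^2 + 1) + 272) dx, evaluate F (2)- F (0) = -log(17) + log(1 + (-4 + log(5)/4)^2)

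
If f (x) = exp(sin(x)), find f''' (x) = -(sin(x) + 3)*exp(sin(x))*sin(x)*cos(x)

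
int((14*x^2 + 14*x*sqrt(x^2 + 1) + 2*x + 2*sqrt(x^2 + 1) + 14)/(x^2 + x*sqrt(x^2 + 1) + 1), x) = 14*x + 2*log(x + sqrt(x^2 + 1)) + C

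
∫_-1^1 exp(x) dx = E - exp(-1)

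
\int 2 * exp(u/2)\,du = 4*exp(u/2) + C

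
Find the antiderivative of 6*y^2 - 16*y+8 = 2*y^3 - 8*y^2 + 8*y + C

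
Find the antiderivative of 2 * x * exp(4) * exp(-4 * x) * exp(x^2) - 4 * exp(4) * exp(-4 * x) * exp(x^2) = exp((x - 2)^2) + C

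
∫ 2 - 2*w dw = -w^2 + 2*w + C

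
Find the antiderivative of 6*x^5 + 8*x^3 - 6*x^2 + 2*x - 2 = x^6 + 2*x^4 - 2*x^3 + x^2 - 2*x + C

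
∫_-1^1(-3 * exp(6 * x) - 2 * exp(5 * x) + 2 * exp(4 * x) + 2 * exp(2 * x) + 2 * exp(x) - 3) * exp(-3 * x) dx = (-E + exp(-1))^3 - (E - exp(-1))^3 - (E - exp(-1))^2 - 2*E + 2*exp(-1) + (-E + exp(-1))^2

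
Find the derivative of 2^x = 2^x*log(2)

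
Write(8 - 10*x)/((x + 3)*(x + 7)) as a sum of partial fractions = -39/(2*(x + 7)) + 19/(2*(x + 3))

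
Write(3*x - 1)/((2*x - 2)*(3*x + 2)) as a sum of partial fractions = 9/(10*(3*x + 2)) + 1/(5*(x - 1))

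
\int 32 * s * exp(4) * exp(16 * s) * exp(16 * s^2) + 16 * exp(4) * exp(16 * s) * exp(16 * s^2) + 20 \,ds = 20*s + exp(4*(2*s + 1)^2) + C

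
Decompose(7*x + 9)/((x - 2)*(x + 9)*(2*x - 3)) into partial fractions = -26/(7*(2*x - 3)) - 18/(77*(x + 9)) + 23/(11*(x - 2))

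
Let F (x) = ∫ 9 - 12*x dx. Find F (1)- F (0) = 3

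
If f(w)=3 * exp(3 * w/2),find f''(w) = 27*exp(3*w/2)/4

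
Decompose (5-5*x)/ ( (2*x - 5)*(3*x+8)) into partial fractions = -55/(31*(3*x + 8)) - 15/(31*(2*x - 5))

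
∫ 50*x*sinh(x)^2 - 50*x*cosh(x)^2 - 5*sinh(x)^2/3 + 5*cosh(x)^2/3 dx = -25*x^2 + 5*x/3 + C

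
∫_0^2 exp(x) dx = -1 + exp(2)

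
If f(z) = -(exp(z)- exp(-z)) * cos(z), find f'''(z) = 2*sqrt(2)*(exp(2*z)*sin(z + pi/4) + cos(z + pi/4))*exp(-z)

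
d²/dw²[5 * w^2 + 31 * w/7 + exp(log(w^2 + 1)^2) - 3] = (10*w^4 + 16*w^2*exp(log(w^2 + 1)^2)*log(w^2 + 1)^2 - 4*w^2*exp(log(w^2 + 1)^2)*log(w^2 + 1) + 8*w^2*exp(log(w^2 + 1)^2) + 20*w^2 + 4*exp(log(w^2 + 1)^2)*log(w^2 + 1) + 10)/(w^4 + 2*w^2 + 1)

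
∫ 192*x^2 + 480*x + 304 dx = 64*x^3 + 240*x^2 + 304*x + C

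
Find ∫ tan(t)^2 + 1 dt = tan(t) + C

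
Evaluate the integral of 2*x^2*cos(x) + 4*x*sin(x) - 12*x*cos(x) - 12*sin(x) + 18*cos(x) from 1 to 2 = -8*sin(1) + 2*sin(2)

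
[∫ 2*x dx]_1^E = -1 + exp(2)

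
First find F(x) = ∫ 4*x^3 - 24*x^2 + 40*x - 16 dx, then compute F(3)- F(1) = 0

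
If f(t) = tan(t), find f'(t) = cos(t)^(-2)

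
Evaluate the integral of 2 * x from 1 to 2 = 3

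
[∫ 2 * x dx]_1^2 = 3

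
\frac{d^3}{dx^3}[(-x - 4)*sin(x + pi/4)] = x*cos(x + pi/4) + 3*sin(x + pi/4) + 4*cos(x + pi/4)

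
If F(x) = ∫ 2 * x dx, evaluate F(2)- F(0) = 4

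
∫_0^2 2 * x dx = 4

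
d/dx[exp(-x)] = -exp(-x)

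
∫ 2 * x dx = x^2 + C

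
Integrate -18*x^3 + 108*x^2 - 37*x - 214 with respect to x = -9*x^4/2 + 36*x^3 - 37*x^2/2 - 214*x + C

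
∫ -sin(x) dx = cos(x) + C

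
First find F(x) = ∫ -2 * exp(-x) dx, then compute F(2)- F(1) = -2*exp(-1) + 2*exp(-2)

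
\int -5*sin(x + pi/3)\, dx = 5*cos(x + pi/3) + C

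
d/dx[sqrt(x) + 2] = 1/(2*sqrt(x))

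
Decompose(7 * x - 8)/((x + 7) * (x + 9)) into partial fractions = 71/(2*(x + 9)) - 57/(2*(x + 7))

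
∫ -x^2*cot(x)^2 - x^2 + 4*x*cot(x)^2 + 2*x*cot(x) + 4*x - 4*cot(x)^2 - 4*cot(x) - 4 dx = (x - 2)^2*cot(x) + C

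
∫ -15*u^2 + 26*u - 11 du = -5*u^3 + 13*u^2 - 11*u + C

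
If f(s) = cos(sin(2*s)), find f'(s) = -2*sin(sin(2*s))*cos(2*s)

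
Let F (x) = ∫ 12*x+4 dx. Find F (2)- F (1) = 22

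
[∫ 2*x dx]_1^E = -1 + exp(2)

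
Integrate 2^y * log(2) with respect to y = 2^y + C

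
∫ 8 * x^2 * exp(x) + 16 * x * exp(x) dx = 8*x^2*exp(x) + C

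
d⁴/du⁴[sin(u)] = sin(u)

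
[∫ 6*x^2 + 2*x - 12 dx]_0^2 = -4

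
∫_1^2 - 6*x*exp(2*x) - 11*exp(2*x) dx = -10*exp(4) + 7*exp(2)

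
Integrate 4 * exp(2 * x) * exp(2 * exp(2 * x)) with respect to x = exp(2*exp(2*x)) + C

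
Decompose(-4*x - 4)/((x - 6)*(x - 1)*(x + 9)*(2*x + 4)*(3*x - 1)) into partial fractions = -27/(833*(3*x - 1)) + 2/(3675*(x + 9)) - 1/(588*(x + 2)) + 1/(75*(x - 1)) - 7/(5100*(x - 6))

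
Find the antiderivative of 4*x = 2*x^2 + C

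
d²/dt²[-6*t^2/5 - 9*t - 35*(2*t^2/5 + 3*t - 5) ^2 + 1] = -336*t^2/5 - 504*t - 1762/5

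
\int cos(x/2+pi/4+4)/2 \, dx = sin(x/2 + pi/4 + 4) + C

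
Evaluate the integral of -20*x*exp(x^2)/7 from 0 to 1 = 10/7 - 10*E/7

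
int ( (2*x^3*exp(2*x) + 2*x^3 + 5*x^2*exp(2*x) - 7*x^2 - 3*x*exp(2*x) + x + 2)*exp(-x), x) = 2*(2*x^3 - x^2 - x + 1)*sinh(x) + C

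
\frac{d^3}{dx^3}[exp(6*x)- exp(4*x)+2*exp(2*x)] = 216*exp(6*x) - 64*exp(4*x) + 16*exp(2*x)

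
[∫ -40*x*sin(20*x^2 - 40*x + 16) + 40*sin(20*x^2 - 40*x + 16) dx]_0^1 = cos(4) - cos(16)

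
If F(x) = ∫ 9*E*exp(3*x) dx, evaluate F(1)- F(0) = -3*E + 3*exp(4)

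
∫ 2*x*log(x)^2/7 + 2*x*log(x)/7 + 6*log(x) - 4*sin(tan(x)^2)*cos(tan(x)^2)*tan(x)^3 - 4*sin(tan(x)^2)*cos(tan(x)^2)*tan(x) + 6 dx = x^2*log(x)^2/7 + 6*x*log(x) + cos(tan(x)^2)^2 + C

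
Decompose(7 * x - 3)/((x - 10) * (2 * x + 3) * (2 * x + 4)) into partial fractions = 27/(23*(2*x + 3)) - 17/(24*(x + 2)) + 67/(552*(x - 10))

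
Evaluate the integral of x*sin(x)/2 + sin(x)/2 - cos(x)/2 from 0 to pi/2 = 1/2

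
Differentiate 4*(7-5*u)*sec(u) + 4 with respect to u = -20*u*tan(u)*sec(u) + 28*tan(u)*sec(u) - 20*sec(u)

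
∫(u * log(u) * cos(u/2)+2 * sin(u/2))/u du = 2*log(u)*sin(u/2) + C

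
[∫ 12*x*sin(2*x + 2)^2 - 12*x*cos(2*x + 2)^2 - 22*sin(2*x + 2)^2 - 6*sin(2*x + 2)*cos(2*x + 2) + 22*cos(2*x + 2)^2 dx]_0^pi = -3*pi*sin(4)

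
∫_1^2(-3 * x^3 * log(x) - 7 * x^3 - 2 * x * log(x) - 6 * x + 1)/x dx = -18 - 11*log(2)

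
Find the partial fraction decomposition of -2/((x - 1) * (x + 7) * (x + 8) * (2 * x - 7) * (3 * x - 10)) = 81/(3689*(3*x - 10)) - 32/(2415*(2*x - 7)) - 1/(3519*(x + 8)) + 1/(2604*(x + 7)) - 1/(1260*(x - 1))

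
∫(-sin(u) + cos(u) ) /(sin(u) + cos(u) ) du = log(3*sin(u) + 3*cos(u)) + C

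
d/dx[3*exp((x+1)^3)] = 9*x^2*exp(x^3 + 3*x^2 + 3*x + 1) + 18*x*exp(x^3 + 3*x^2 + 3*x + 1) + 9*exp(x^3 + 3*x^2 + 3*x + 1)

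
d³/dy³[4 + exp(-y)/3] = -exp(-y)/3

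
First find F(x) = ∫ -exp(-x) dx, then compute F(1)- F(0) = -1 + exp(-1)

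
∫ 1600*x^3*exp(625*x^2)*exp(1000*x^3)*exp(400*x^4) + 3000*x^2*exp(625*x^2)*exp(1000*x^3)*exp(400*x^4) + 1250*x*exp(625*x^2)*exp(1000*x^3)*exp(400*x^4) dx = exp(25*x^2*(4*x + 5)^2) + C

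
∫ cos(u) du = sin(u) + C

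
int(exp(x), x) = exp(x) + C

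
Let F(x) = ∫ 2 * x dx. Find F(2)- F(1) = 3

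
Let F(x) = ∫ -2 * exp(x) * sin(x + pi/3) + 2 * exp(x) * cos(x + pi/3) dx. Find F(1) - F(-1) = 2*E*cos(1 + pi/3) - 2*exp(-1)*sin(pi/6 + 1)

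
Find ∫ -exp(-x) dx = exp(-x) + C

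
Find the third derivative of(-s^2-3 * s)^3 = -120*s^3 - 540*s^2 - 648*s - 162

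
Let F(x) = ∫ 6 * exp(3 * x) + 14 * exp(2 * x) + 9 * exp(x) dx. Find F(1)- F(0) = -21 + E + (1 + E)^2 + 2*(1 + E)^3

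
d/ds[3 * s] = 3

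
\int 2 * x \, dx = x^2 + C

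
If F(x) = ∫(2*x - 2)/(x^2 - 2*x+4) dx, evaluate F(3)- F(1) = -log(3) + log(7)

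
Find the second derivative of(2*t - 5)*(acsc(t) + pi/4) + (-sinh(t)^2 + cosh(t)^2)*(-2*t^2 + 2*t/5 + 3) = (-4*t^5*sqrt(1 - 1/t^2) + 4*t^3*sqrt(1 - 1/t^2) - 10*t^2 + 2*t + 5)/(t^5*sqrt(1 - 1/t^2) - t^3*sqrt(1 - 1/t^2))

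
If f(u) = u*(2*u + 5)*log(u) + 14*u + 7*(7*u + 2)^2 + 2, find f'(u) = 4*u*log(u) + 688*u + 5*log(u) + 215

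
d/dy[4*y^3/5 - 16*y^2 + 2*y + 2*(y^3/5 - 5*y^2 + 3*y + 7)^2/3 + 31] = 4*y^5/25 - 20*y^4/3 + 1048*y^3/15 - 52*y^2 - 340*y/3 + 30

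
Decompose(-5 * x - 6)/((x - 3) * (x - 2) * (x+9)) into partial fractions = 13/(44*(x + 9)) + 16/(11*(x - 2)) - 7/(4*(x - 3))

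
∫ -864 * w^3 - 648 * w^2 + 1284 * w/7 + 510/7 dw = -216*w^4 - 216*w^3 + 642*w^2/7 + 510*w/7 + C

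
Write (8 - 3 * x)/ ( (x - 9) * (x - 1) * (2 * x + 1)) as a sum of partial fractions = 2/(3*(2*x + 1)) - 5/(24*(x - 1)) - 1/(8*(x - 9))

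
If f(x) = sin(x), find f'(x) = cos(x)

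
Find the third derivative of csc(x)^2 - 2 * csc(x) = 2*(-1 + 4/sin(x) + 6/sin(x)^2 - 12/sin(x)^3)*cos(x)/sin(x)^2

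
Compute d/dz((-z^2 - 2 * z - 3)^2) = 4*z^3 + 12*z^2 + 20*z + 12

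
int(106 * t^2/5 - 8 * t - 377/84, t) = 106*t^3/15 - 4*t^2 - 377*t/84 + C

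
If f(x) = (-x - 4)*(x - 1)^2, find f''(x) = -6*x - 4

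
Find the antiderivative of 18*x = 9*x^2 + C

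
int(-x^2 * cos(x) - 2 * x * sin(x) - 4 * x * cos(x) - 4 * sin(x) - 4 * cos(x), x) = -(x + 2)^2*sin(x) + C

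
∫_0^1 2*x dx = 1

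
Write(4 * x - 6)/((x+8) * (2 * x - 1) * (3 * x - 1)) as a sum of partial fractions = 42/(25*(3*x - 1)) - 16/(17*(2*x - 1)) - 38/(425*(x + 8))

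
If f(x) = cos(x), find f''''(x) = cos(x)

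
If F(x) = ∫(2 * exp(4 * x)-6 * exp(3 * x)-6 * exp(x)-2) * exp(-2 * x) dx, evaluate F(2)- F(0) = -9 + (-3 - exp(-2) + exp(2))^2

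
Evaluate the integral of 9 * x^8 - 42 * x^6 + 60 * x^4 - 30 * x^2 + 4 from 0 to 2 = 56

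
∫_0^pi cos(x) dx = 0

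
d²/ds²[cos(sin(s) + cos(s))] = 2*sin(s)*cos(s)*cos(sqrt(2)*sin(s + pi/4)) + sqrt(2)*sin(sqrt(2)*sin(s + pi/4))*sin(s + pi/4) - cos(sqrt(2)*sin(s + pi/4))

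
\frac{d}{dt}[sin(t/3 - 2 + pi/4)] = cos(t/3 - 2 + pi/4)/3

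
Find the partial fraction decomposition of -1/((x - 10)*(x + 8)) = 1/(18*(x + 8)) - 1/(18*(x - 10))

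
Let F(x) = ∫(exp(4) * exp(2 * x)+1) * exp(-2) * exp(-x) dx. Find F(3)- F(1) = -exp(3) - exp(-5) + exp(-3) + exp(5)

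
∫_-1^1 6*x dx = 0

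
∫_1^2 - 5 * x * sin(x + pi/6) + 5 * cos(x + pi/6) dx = 10*cos(pi/6 + 2) - 5*cos(pi/6 + 1)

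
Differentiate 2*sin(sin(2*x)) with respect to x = 4*cos(2*x)*cos(sin(2*x))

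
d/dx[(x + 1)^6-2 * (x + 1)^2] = 6*x^5 + 30*x^4 + 60*x^3 + 60*x^2 + 26*x + 2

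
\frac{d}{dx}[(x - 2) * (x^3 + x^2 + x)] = 4*x^3 - 3*x^2 - 2*x - 2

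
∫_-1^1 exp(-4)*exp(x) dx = -exp(-5) + exp(-3)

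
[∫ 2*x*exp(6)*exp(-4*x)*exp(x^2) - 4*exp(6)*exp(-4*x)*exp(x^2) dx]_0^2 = -exp(6) + exp(2)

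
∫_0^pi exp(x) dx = -1 + exp(pi)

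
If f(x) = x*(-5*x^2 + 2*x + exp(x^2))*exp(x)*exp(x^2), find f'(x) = -10*x^4*exp(x^2 + x) - x^3*exp(x^2 + x) - 13*x^2*exp(x^2 + x) + 4*x^2*exp(2*x^2 + x) + 4*x*exp(x^2 + x) + x*exp(2*x^2 + x) + exp(2*x^2 + x)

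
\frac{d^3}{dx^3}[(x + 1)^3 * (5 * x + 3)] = 120*x + 108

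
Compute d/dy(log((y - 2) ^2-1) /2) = (y - 2)/(y^2 - 4*y + 3)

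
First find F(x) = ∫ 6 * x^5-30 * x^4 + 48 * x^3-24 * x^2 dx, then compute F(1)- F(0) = -1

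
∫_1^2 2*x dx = 3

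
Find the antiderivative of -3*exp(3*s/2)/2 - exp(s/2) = (-exp(s) - 2)*exp(s/2) + C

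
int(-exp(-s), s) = exp(-s) + C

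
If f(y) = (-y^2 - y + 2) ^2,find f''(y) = 12*y^2 + 12*y - 6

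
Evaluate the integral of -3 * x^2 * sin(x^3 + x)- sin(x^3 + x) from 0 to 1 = -1 + cos(2)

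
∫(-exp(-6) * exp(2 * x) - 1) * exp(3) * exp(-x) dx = -2*sinh(x - 3) + C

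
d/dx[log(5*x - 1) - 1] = 5/(5*x - 1)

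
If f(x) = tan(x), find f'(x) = cos(x)^(-2)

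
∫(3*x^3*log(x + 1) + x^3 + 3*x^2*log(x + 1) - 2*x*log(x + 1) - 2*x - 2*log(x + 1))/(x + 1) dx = x*(x^2 - 2)*log(x + 1) + C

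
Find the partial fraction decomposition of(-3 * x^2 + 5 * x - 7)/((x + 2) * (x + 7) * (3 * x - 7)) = -15/(52*(3*x - 7)) - 27/(20*(x + 7)) + 29/(65*(x + 2))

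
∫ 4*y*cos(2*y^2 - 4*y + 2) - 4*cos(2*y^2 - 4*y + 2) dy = sin(2*(y - 1)^2) + C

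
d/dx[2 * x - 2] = 2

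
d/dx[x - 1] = 1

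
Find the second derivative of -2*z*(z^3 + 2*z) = -24*z^2 - 8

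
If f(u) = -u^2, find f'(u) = -2*u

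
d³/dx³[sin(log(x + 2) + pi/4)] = sqrt(2)*(sin(log(x + 2)) + 2*cos(log(x + 2)))/(x^3 + 6*x^2 + 12*x + 8)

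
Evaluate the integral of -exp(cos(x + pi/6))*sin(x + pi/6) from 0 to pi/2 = -exp(sqrt(3)/2) + exp(-1/2)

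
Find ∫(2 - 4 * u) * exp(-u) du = 2*(2*u + 1)*exp(-u) + C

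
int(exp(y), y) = exp(y) + C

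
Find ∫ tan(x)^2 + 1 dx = tan(x) + C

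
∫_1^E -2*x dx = 1 - exp(2)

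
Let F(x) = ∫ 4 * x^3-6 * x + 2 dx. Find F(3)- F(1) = 60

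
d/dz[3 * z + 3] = 3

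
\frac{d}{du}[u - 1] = 1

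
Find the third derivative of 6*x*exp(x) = 6*x*exp(x) + 18*exp(x)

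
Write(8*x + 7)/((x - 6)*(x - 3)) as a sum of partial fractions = -31/(3*(x - 3)) + 55/(3*(x - 6))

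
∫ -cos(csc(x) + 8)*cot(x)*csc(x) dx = sin(csc(x) + 8) + C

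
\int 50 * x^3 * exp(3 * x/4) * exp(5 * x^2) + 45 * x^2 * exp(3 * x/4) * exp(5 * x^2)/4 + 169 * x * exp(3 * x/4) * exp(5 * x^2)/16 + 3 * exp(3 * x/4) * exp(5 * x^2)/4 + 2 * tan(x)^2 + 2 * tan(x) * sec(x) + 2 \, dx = x*(20*x + 3)*exp(x*(20*x + 3)/4)/4 + 2*tan(x) + 2*sec(x) + C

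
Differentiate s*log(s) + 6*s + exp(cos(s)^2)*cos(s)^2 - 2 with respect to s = -2*exp(cos(s)^2)*sin(s)*cos(s)^3 - 2*exp(cos(s)^2)*sin(s)*cos(s) + log(s) + 7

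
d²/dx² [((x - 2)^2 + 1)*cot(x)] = 2*x^2/tan(x) + 2*x^2/tan(x)^3 - 4*x - 8*x/tan(x) - 4*x/tan(x)^2 - 8*x/tan(x)^3 + 8 + 12/tan(x) + 8/tan(x)^2 + 10/tan(x)^3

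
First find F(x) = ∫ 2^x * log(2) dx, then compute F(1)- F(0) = 1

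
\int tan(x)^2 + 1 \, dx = tan(x) + C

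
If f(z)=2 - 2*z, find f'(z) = -2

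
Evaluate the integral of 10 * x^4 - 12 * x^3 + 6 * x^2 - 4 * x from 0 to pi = -1 + (-1 + pi)^2*(1 + 2*pi + pi^2 + 2*pi^3)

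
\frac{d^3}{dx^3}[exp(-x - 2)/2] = -exp(-x - 2)/2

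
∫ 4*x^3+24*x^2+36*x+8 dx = x^4 + 8*x^3 + 18*x^2 + 8*x + C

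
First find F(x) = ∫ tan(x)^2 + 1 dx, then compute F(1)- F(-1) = 2*tan(1)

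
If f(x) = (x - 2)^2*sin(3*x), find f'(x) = 3*x^2*cos(3*x) + 2*x*sin(3*x) - 12*x*cos(3*x) - 4*sin(3*x) + 12*cos(3*x)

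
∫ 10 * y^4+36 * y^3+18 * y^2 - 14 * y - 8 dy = 2*y^5 + 9*y^4 + 6*y^3 - 7*y^2 - 8*y + C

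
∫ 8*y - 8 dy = 4*y^2 - 8*y + C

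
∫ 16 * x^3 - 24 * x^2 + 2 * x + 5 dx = 4*x^4 - 8*x^3 + x^2 + 5*x + C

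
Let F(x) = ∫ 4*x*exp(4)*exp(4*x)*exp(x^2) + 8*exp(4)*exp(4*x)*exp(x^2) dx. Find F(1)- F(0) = -2*exp(4) + 2*exp(9)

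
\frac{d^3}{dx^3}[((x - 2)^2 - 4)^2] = 24*x - 48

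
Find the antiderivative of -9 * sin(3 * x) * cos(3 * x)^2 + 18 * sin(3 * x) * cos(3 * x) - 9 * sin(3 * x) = (cos(3*x) - 1)^3 + C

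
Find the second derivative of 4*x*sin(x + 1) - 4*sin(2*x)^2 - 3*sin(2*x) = -4*x*sin(x + 1) + 32*sin(2*x)^2 + 12*sin(2*x) - 32*cos(2*x)^2 + 8*cos(x + 1)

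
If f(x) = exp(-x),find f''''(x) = exp(-x)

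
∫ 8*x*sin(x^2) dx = -4*cos(x^2) + C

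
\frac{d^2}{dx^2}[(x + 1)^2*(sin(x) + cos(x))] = -x^2*sin(x) - x^2*cos(x) - 6*x*sin(x) + 2*x*cos(x) - 3*sin(x) + 5*cos(x)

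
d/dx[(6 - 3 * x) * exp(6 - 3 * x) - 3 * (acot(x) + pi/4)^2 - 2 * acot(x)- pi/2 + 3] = (18*x^3 - 42*x^2 + 18*x + 12*exp(3*x - 6)*acot(x) + 4*exp(3*x - 6) + 3*pi*exp(3*x - 6) - 42)/(2*x^2*exp(-6)*exp(3*x) + 2*exp(-6)*exp(3*x))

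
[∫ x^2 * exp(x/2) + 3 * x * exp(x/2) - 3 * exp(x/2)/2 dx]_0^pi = -1 + (-2*pi + 1 + 2*pi^2)*exp(pi/2)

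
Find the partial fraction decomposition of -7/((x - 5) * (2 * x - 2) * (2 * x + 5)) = -2/(15*(2*x + 5)) + 1/(8*(x - 1)) - 7/(120*(x - 5))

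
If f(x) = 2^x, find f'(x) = 2^x*log(2)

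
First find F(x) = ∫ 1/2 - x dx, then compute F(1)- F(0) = 0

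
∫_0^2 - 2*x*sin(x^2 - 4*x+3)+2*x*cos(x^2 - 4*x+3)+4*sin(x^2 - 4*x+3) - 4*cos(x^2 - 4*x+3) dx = -sin(1) - sin(3) + cos(1) - cos(3)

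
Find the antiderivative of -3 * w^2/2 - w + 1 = -w^3/2 - w^2/2 + w + C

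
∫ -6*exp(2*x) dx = -3*exp(2*x) + C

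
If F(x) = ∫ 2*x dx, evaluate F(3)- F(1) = 8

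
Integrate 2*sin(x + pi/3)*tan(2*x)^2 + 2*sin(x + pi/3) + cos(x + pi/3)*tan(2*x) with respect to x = sin(x + pi/3)*tan(2*x) + C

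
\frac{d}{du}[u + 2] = 1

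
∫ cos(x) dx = sin(x) + C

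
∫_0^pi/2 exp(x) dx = -1 + exp(pi/2)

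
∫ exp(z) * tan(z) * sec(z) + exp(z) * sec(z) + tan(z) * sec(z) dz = (exp(z) + 1)*sec(z) + C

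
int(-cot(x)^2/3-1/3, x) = cot(x)/3 + C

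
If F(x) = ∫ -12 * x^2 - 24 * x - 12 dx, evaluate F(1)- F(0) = -28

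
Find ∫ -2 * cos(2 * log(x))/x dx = -sin(2*log(x)) + C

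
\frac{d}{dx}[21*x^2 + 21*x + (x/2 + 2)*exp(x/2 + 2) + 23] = x*exp(x/2 + 2)/4 + 42*x + 3*exp(x/2 + 2)/2 + 21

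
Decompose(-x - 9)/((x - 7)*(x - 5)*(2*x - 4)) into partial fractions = -11/(30*(x - 2)) + 7/(6*(x - 5)) - 4/(5*(x - 7))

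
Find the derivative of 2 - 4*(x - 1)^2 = 8 - 8*x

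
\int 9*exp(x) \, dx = 9*exp(x) + C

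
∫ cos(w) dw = sin(w) + C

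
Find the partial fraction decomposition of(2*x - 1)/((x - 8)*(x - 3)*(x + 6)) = -13/(126*(x + 6)) - 1/(9*(x - 3)) + 3/(14*(x - 8))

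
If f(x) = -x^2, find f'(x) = -2*x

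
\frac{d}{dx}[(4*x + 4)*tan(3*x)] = 12*x/cos(3*x)^2 + 4*tan(3*x) + 12/cos(3*x)^2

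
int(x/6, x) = x^2/12 + C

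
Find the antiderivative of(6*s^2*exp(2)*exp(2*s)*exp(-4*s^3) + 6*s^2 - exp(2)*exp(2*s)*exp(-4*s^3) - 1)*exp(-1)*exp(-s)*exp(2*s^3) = -2*sinh(-2*s^3 + s + 1) + C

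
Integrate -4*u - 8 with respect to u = -2*u^2 - 8*u + C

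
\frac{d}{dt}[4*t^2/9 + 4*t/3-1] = 8*t/9 + 4/3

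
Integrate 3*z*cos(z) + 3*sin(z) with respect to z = 3*z*sin(z) + C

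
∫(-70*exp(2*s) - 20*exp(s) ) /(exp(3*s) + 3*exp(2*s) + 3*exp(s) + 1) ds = (-33*exp(2*s) + 4*exp(s) + 12)/(exp(2*s) + 2*exp(s) + 1) + C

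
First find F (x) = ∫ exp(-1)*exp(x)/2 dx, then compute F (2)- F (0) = -exp(-1)/2 + E/2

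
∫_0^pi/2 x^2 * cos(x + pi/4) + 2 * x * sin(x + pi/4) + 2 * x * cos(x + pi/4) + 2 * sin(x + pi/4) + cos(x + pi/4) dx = -sqrt(2)/2 + sqrt(2)*(1 + pi/2)^2/2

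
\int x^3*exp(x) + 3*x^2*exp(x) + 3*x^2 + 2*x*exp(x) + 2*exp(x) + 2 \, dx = x*(x^2 + 2)*(exp(x) + 1) + C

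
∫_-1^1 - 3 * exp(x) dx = -3*E + 3*exp(-1)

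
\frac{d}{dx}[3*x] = 3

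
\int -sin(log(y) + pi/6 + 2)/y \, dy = cos(log(y) + pi/6 + 2) + C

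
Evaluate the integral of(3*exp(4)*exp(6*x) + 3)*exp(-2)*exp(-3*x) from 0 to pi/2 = -exp(2) - exp(-3*pi/2 - 2) + exp(-2) + exp(2 + 3*pi/2)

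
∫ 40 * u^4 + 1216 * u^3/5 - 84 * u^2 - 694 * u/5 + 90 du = 8*u^5 + 304*u^4/5 - 28*u^3 - 347*u^2/5 + 90*u + C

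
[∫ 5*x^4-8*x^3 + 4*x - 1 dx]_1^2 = 6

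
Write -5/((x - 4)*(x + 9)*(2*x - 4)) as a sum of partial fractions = -5/(286*(x + 9)) + 5/(44*(x - 2)) - 5/(52*(x - 4))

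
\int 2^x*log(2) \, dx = 2^x + C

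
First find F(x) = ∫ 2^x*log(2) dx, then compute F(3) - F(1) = 6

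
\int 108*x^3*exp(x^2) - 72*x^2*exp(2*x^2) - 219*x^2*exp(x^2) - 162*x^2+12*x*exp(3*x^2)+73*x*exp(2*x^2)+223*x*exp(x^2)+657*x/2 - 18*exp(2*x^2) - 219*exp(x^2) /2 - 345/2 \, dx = -6*x + 2*(-3*x + exp(x^2) + 3)^3 + (-3*x + exp(x^2) + 3)^2/4 + 2*exp(x^2) + C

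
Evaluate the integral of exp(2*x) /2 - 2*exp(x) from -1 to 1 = -(-2 + exp(-1)/2)^2 + (-2 + E/2)^2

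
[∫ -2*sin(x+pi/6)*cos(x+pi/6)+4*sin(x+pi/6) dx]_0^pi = -(-2 + sqrt(3)/2)^2 + (-2 - sqrt(3)/2)^2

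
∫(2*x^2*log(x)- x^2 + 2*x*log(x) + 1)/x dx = (x + 1)^2*(log(x) - 1) + C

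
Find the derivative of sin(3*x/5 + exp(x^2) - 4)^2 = (2*x*exp(x^2) + 3/5)*sin(2*(3*x/5 + exp(x^2) - 4))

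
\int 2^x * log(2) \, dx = 2^x + C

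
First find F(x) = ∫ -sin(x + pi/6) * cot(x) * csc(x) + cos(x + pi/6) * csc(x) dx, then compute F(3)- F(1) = 1/(2*tan(3)) - 1/(2*tan(1))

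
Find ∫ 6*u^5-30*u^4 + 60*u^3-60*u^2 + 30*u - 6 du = u^6 - 6*u^5 + 15*u^4 - 20*u^3 + 15*u^2 - 6*u + C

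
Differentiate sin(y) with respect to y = cos(y)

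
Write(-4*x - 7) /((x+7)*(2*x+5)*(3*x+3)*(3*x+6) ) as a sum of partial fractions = 8/(81*(2*x + 5)) - 7/(810*(x + 7)) - 1/(45*(x + 2)) - 1/(54*(x + 1))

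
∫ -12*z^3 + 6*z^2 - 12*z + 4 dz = -3*z^4 + 2*z^3 - 6*z^2 + 4*z + C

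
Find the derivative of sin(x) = cos(x)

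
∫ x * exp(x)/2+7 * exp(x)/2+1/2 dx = (x + 6)*(exp(x) + 1)/2 + C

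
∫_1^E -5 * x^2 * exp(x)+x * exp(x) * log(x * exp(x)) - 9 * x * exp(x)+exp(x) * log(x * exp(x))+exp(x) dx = -5*exp(2 + E) + 4*E + (1 + E)*exp(1 + E)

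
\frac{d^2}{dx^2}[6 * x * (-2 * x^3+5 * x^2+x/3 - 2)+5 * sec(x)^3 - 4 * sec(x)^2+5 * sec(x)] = -144*x^2 + 180*x - 5*sin(x)^4/cos(x)^5 + 4 + 16/cos(x)^2 - 45/cos(x)^3 - 24/cos(x)^4 + 65/cos(x)^5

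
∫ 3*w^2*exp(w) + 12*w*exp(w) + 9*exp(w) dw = 3*(w + 1)^2*exp(w) + C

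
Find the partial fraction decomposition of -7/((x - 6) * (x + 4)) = 7/(10*(x + 4)) - 7/(10*(x - 6))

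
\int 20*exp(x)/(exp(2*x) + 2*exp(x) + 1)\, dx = (59*exp(x) + 39)/(exp(x) + 1) + C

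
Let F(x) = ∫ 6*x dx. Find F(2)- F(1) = 9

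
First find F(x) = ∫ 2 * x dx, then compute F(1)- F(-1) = 0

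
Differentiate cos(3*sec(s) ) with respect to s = -3*sin(3*sec(s))*tan(s)*sec(s)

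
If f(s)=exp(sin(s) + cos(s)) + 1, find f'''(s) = (-sqrt(2)*sin(3*s + pi/4)/2 - 3*cos(2*s) + sqrt(2)*cos(s + pi/4)/2)*exp(sin(s))*exp(cos(s))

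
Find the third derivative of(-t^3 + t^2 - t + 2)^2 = 120*t^3 - 120*t^2 + 72*t - 36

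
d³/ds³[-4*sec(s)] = 4*(1 - 6/cos(s)^2)*sin(s)/cos(s)^2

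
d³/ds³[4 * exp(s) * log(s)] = (4*s^3*exp(s)*log(s) + 12*s^2*exp(s) - 12*s*exp(s) + 8*exp(s))/s^3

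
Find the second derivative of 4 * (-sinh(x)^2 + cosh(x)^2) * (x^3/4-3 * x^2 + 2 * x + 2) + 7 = 6*x - 24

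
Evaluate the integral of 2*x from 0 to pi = pi^2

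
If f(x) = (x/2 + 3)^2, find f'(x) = x/2 + 3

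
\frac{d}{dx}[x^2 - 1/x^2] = (2*x^4 + 2)/x^3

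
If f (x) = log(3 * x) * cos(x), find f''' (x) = (x^3*log(x)*sin(x) + x^3*log(3)*sin(x) - 3*x^2*cos(x) + 3*x*sin(x) + 2*cos(x))/x^3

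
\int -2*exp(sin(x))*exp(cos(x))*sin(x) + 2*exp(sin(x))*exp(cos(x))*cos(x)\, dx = 2*exp(sqrt(2)*sin(x + pi/4)) + C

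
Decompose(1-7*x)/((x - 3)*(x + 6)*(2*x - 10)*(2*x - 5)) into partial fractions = -66/(85*(2*x - 5)) - 43/(3366*(x + 6)) + 5/(9*(x - 3)) - 17/(110*(x - 5))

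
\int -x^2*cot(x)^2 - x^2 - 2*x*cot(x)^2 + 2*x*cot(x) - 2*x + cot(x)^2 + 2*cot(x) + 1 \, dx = ((x + 1)^2 - 2)*cot(x) + C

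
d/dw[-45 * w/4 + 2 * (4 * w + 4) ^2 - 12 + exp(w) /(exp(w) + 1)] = (256*w*exp(2*w) + 512*w*exp(w) + 256*w + 211*exp(2*w) + 426*exp(w) + 211)/(4*exp(2*w) + 8*exp(w) + 4)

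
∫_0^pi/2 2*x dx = pi^2/4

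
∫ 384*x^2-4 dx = 128*x^3 - 4*x + C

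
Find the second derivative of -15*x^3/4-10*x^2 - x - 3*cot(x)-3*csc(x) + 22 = -45*x/2 - 20 + 3/sin(x) - 6*cos(x)/sin(x)^3 - 6/sin(x)^3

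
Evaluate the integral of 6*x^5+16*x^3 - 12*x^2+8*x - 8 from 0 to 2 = 96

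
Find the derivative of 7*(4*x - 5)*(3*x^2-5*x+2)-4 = 252*x^2 - 490*x + 231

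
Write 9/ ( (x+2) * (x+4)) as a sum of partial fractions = -9/(2*(x + 4)) + 9/(2*(x + 2))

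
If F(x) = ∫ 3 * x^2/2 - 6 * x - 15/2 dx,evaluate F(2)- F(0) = -23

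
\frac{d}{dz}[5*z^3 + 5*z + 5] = 15*z^2 + 5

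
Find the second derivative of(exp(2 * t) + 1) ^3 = 36*exp(6*t) + 48*exp(4*t) + 12*exp(2*t)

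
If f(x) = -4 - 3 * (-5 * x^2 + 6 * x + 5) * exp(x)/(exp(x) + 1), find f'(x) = (15*x^2*exp(x) + 30*x*exp(2*x) + 12*x*exp(x) - 18*exp(2*x) - 33*exp(x))/(exp(2*x) + 2*exp(x) + 1)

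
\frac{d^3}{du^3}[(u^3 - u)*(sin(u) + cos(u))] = sqrt(2)*(-u^3*cos(u + pi/4) - 9*u^2*sin(u + pi/4) + 19*u*cos(u + pi/4) + 9*sin(u + pi/4))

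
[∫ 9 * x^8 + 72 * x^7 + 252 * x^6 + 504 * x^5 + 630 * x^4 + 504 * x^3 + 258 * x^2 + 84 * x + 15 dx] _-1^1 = 528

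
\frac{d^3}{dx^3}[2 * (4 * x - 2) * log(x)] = (-8*x - 8)/x^3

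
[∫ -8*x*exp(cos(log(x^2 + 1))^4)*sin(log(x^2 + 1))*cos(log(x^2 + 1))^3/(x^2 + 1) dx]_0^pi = -E + exp(cos(log(1 + pi^2))^4)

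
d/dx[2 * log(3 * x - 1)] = 6/(3*x - 1)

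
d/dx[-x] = -1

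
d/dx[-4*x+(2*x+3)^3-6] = 24*x^2 + 72*x + 50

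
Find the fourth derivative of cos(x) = cos(x)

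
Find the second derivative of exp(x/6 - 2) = exp(x/6 - 2)/36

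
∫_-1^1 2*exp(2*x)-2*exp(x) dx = -(-1 + exp(-1))^2 + (-1 + E)^2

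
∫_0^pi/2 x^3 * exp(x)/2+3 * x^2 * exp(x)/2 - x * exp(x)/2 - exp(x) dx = 1/2 + (-pi/2 - 1 + pi^3/8)*exp(pi/2)/2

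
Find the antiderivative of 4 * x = 2*x^2 + C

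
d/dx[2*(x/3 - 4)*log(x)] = (2*x*log(x) + 2*x - 24)/(3*x)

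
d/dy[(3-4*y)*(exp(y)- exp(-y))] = (-4*y*exp(2*y) - 4*y - exp(2*y) + 7)*exp(-y)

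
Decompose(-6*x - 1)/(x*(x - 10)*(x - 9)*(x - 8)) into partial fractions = -49/(16*(x - 8)) + 55/(9*(x - 9)) - 61/(20*(x - 10)) + 1/(720*x)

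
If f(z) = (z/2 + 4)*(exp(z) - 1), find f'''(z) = z*exp(z)/2 + 11*exp(z)/2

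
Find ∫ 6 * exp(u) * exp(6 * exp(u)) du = exp(6*exp(u)) + C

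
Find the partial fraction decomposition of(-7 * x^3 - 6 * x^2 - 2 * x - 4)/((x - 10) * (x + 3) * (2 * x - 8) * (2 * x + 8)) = -89/(112*(x + 4)) + 137/(364*(x + 3)) + 139/(336*(x - 4)) - 953/(546*(x - 10))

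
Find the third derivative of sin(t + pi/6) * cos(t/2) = -cos(t/2 + pi/6)/16 - 27*cos(3*t/2 + pi/6)/16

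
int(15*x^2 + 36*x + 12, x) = 5*x^3 + 18*x^2 + 12*x + C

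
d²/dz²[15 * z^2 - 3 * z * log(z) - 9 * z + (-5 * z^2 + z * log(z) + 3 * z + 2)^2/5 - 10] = (300*z^3 - 60*z^2*log(z) - 230*z^2 + 2*z*log(z)^2 + 18*z*log(z) + 148*z - 11)/(5*z)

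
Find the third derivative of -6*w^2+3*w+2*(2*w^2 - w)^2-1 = 192*w - 48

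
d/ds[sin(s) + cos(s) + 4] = -sin(s) + cos(s)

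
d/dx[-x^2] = -2*x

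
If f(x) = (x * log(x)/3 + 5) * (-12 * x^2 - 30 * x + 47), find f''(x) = (-72*x^2*log(x) - 60*x^2 - 60*x*log(x) - 450*x + 47)/(3*x)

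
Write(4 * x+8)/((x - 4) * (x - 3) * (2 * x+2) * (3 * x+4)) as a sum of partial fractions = -9/(52*(3*x + 4)) + 1/(10*(x + 1)) - 5/(26*(x - 3)) + 3/(20*(x - 4))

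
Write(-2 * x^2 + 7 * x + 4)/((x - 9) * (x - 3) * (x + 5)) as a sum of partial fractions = -81/(112*(x + 5)) - 7/(48*(x - 3)) - 95/(84*(x - 9))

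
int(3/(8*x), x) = 3*log(x)/8 + C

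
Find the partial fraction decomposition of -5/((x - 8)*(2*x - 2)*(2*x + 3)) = -2/(19*(2*x + 3)) + 1/(14*(x - 1)) - 5/(266*(x - 8))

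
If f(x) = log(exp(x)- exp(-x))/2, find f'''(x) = (4*exp(4*x) + 4*exp(2*x))/(exp(6*x) - 3*exp(4*x) + 3*exp(2*x) - 1)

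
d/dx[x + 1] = 1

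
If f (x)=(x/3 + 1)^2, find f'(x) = 2*x/9 + 2/3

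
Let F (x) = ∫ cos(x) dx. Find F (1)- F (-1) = 2*sin(1)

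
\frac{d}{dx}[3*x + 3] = 3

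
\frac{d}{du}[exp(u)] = exp(u)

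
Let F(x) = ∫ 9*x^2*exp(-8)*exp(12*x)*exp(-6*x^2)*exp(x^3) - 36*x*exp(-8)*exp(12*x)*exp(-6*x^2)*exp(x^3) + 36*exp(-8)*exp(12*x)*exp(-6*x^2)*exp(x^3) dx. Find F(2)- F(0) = 3 - 3*exp(-8)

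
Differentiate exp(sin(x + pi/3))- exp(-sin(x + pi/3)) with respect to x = (exp(sqrt(3)*cos(x))*exp(sin(x)) + 1)*exp(-sin(x + pi/3))*cos(x + pi/3)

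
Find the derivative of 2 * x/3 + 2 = 2/3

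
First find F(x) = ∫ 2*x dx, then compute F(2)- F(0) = 4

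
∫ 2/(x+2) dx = 2*log(x + 2) + C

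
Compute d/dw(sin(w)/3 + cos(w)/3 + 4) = -sin(w)/3 + cos(w)/3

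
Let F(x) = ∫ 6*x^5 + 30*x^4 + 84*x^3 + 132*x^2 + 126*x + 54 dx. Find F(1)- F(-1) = 208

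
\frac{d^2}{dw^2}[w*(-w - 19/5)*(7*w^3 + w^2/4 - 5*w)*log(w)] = -140*w^3*log(w) - 63*w^3 - 1611*w^2*log(w)/5 - 3759*w^2/20 + 243*w*log(w)/10 + 81*w/4 + 38*log(w) + 57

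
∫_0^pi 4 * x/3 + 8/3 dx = -8/3 + 2*(2 + pi)^2/3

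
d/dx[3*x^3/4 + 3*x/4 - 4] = 9*x^2/4 + 3/4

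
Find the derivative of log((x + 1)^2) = 2/(x + 1)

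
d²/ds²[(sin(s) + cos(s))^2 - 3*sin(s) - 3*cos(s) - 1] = -4*sin(2*s) + 3*sqrt(2)*sin(s + pi/4)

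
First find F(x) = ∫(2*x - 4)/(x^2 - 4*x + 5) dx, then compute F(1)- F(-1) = -log(10) + log(2)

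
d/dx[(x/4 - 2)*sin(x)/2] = x*cos(x)/8 + sin(x)/8 - cos(x)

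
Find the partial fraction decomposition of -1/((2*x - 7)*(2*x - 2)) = -1/(5*(2*x - 7)) + 1/(10*(x - 1))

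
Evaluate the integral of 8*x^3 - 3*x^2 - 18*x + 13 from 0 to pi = 5 + (-1 + pi)^3*(5 + 2*pi)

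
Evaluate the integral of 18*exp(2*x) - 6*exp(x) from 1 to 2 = -(-1 + 3*E)^2 + (-1 + 3*exp(2))^2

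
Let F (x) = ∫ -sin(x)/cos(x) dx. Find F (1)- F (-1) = 0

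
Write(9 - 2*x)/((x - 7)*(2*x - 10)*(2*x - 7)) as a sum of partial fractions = 4/(21*(2*x - 7)) + 1/(12*(x - 5)) - 5/(28*(x - 7))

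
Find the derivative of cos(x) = -sin(x)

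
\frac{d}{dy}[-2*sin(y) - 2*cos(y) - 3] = 2*sin(y) - 2*cos(y)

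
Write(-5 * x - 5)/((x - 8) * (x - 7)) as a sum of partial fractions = 40/(x - 7) - 45/(x - 8)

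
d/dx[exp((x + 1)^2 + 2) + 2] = 2*x*exp(x^2 + 2*x + 3) + 2*exp(x^2 + 2*x + 3)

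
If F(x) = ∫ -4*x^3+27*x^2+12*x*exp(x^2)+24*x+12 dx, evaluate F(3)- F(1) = -6*E + 274 + 6*exp(9)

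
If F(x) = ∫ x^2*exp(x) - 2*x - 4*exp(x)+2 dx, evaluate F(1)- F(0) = 3 - 3*E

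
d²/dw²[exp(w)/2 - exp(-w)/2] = (exp(2*w) - 1)*exp(-w)/2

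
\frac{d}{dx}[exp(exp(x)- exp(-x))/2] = (exp(exp(x) - exp(-x)) + exp(2*x + exp(x) - exp(-x)))*exp(-x)/2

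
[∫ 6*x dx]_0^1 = 3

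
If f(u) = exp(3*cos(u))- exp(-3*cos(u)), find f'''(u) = 3*(-9*exp(6*cos(u))*sin(u)^2 + 9*exp(6*cos(u))*cos(u) + exp(6*cos(u)) - 9*sin(u)^2 - 9*cos(u) + 1)*exp(-3*cos(u))*sin(u)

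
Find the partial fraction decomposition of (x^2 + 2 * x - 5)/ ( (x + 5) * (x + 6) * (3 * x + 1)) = -25/(119*(3*x + 1)) + 19/(17*(x + 6)) - 5/(7*(x + 5))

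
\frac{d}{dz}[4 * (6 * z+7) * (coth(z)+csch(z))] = -(24*z*cosh(z) + 24*z - 24*sinh(z) - 12*sinh(2*z) + 28*cosh(z) + 28)/sinh(z)^2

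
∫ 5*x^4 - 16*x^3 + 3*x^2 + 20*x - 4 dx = x^5 - 4*x^4 + x^3 + 10*x^2 - 4*x + C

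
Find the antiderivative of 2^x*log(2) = 2^x + C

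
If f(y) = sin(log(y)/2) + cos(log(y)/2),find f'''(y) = (-sin(log(y)/2) + 13*cos(log(y)/2))/(8*y^3)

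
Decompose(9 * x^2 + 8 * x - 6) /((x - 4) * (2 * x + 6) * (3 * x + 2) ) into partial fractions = 33/(98*(3*x + 2)) + 51/(98*(x + 3)) + 85/(98*(x - 4))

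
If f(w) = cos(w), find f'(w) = -sin(w)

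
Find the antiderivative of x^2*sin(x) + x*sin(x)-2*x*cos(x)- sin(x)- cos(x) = (-x^2 - x + 1)*cos(x) + C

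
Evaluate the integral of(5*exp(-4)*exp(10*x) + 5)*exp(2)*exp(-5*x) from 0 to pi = -exp(-2) - exp(2 - 5*pi) + exp(2) + exp(-2 + 5*pi)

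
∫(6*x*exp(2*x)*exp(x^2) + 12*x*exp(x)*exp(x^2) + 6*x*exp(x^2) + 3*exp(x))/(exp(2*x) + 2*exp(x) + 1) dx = 3*((exp(x) + 1)*exp(x^2) + exp(x))/(exp(x) + 1) + C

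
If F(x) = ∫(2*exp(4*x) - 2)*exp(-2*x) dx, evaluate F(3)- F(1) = -(E - exp(-1))^2 + (-exp(-3) + exp(3))^2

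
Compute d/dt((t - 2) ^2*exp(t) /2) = t^2*exp(t)/2 - t*exp(t)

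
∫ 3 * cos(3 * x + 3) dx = sin(3*x + 3) + C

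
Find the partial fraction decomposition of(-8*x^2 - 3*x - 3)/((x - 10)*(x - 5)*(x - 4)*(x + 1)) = 4/(165*(x + 1)) - 143/(30*(x - 4)) + 109/(15*(x - 5)) - 833/(330*(x - 10))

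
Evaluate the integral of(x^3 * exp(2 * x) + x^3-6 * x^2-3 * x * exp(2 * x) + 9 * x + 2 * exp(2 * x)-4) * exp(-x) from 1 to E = (-1 + E)^3*(-exp(-E) + exp(E))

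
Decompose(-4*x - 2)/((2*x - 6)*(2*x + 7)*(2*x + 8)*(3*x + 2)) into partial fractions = -9/(3740*(3*x + 2)) + 24/(221*(2*x + 7)) - 1/(20*(x + 4)) - 1/(286*(x - 3))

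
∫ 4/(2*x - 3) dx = 2*log(2*x - 3) + C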